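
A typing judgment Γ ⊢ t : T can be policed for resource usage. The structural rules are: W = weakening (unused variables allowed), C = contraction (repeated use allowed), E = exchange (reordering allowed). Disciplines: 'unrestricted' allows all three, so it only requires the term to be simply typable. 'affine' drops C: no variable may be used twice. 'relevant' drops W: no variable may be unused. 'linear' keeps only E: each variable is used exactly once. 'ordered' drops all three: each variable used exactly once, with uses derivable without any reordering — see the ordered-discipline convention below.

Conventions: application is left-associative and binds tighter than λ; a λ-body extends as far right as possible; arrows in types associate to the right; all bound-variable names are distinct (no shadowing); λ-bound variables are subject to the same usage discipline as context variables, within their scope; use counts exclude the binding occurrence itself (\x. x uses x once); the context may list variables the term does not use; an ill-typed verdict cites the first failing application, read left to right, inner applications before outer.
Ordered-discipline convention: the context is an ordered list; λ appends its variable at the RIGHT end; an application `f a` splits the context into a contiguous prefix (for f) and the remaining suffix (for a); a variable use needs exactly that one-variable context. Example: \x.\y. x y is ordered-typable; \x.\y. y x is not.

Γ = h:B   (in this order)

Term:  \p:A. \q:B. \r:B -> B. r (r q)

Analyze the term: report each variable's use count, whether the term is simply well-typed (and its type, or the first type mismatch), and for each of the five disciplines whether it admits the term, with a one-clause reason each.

usage: h: 0; p (bound): 0; q (bound): 1; r (bound): 2
uses in reading order: r, r, q
typing: well-typed at A -> B -> (B -> B) -> B
ordered: ✗ — repeated use of r ×2; unused: h, p — weakening required
linear: ✗ — repeated use of r ×2; unused: h, p — weakening required
affine: ✗ — repeated use of r ×2
relevant: ✗ — unused: h, p — weakening required
unrestricted: ✓ — simply typable at A -> B -> (B -> B) -> B; W, C, E all held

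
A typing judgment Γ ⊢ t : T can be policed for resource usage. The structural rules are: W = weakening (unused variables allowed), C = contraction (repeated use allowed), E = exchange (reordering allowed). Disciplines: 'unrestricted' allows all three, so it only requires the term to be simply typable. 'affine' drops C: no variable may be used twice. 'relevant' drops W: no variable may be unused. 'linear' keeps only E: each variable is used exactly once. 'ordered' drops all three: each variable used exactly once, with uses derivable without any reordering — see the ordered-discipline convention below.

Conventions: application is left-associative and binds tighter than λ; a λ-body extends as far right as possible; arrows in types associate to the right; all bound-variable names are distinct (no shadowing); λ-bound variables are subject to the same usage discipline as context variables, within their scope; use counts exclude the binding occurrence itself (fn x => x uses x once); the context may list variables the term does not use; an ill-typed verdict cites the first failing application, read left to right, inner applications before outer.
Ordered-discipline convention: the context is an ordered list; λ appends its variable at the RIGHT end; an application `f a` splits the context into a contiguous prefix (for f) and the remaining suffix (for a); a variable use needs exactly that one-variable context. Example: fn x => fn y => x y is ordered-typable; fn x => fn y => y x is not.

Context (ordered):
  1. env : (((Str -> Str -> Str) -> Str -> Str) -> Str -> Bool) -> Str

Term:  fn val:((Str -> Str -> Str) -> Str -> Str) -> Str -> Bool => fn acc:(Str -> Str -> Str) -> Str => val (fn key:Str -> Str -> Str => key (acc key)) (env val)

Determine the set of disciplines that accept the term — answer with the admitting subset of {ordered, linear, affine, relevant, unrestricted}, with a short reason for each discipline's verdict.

admitting disciplines: relevant, unrestricted
use counts: env=1; val (λ-bound)=2; acc (λ-bound)=1; key (λ-bound)=2
left-to-right use order: val, key, acc, key, env, val
typing: well-typed — term : (((Str -> Str -> Str) -> Str -> Str) -> Str -> Bool) -> ((Str -> Str -> Str) -> Str) -> Bool
ordered: ✗, val ×2, key ×2 used more than once (contraction)
linear: ✗, val ×2, key ×2 used more than once (contraction)
affine: ✗, val ×2, key ×2 used more than once (contraction)
relevant: ✓, every one of env, val, acc, key appears
unrestricted: ✓, simply typable at (((Str -> Str -> Str) -> Str -> Str) -> Str -> Bool) -> ((Str -> Str -> Str) -> Str) -> Bool; W, C, E all held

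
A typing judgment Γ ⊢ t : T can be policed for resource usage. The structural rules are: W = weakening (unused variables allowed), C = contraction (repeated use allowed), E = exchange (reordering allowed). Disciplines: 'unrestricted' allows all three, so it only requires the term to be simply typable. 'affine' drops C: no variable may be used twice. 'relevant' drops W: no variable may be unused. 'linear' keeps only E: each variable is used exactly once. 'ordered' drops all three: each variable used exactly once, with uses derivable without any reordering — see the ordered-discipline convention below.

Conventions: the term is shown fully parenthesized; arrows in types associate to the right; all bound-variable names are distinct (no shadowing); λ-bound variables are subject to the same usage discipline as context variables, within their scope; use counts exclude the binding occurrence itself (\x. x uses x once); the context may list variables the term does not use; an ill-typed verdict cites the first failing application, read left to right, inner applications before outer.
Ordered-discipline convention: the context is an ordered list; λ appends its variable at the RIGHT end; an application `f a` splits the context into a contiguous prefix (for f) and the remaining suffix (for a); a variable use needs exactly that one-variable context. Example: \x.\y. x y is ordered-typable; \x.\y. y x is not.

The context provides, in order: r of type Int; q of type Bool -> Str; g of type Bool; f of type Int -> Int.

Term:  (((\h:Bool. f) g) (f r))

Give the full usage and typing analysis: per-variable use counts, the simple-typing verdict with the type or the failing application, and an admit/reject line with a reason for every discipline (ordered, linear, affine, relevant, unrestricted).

counts: r ×1; q ×0; g ×1; f ×2; h (bound) ×0
use order (left to right): f, g, f, r
typing: ✓ — Int
ordered: ✗, f ×2 used more than once (contraction); q, h never used (weakening)
linear: ✗, f ×2 used more than once (contraction); q, h never used (weakening)
affine: ✗, f ×2 used more than once (contraction)
relevant: ✗, q, h never used (weakening)
unrestricted: ✓, simply typable at Int; W, C, E all held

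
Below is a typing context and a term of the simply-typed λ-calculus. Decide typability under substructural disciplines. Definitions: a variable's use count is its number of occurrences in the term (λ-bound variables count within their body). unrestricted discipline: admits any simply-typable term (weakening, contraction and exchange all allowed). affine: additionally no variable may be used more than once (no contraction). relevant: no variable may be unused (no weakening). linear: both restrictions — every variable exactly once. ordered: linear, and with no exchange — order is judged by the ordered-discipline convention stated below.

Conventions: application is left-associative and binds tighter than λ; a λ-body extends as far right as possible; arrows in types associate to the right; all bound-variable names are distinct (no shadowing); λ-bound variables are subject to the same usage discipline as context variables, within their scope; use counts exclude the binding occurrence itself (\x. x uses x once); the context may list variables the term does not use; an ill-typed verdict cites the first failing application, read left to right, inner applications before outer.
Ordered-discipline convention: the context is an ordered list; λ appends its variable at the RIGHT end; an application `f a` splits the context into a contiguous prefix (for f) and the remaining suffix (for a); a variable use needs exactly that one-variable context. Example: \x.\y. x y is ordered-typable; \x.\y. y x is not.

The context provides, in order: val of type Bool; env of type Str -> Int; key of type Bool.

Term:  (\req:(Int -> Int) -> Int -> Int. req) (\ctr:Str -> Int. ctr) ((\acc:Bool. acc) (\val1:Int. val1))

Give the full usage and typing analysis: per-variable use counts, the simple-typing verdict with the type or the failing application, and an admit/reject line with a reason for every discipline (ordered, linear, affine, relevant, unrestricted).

counts: val=0; env=0; key=0; req [bound]=1; ctr [bound]=1; acc [bound]=1; val1 [bound]=1
uses in reading order: req, ctr, acc, val1
typing: ill-typed: an application expects (Int -> Int) -> Int -> Int but receives (Str -> Int) -> Str -> Int
ordered: ✗, the type mismatch rejects it
linear: ✗, not simply typable
affine: ✗, fails simple typing
relevant: ✗, a type mismatch blocks all five
unrestricted: ✗, the type mismatch rejects it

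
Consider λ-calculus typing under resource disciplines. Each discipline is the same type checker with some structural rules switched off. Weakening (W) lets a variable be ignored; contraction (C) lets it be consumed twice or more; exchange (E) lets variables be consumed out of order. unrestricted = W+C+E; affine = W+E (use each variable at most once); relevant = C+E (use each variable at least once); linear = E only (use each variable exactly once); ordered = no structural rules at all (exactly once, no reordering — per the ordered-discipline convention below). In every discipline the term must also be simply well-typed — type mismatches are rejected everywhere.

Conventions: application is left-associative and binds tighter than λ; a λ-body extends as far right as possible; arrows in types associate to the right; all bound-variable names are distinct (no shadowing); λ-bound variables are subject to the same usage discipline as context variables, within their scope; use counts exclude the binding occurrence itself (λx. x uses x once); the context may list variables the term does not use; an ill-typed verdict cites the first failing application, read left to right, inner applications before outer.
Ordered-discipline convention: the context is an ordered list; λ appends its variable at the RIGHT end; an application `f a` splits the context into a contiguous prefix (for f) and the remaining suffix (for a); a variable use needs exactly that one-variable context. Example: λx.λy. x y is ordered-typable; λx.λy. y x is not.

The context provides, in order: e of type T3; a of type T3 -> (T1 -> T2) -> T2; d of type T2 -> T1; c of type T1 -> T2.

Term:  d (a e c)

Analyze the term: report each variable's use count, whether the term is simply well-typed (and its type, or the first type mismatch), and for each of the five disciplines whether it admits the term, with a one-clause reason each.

usage: e: 1, a: 1, d: 1, c: 1
uses in reading order: d, a, e, c
typing: well-typed at T1
ordered ✗ (needs exchange: uses follow d, a, e, c)
linear ✓ (exactly-once usage across e, a, d, c)
affine ✓ (none of e, a, d, c used more than once)
relevant ✓ (none of e, a, d, c goes unused)
unrestricted ✓ (type-checks (T1) and nothing is barred)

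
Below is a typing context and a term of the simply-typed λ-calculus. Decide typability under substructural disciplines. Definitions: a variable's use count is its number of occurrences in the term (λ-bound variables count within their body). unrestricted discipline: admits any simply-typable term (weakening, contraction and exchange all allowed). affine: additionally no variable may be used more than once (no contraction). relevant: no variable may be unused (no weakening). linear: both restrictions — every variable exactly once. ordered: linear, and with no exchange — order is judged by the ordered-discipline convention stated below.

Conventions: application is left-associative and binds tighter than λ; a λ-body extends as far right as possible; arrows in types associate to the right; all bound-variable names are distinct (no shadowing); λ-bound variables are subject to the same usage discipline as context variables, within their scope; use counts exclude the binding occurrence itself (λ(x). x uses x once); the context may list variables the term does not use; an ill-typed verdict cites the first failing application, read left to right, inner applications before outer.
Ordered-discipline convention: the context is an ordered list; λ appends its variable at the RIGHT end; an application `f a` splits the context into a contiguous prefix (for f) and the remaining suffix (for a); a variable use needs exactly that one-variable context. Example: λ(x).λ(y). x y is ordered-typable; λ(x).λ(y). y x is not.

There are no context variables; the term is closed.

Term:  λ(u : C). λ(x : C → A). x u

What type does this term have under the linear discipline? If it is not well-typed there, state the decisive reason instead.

term : C → (C → A) → A
use counts: u [bound]: 1×; x [bound]: 1×
uses in reading order: x, u
typing: well-typed at C → (C → A) → A
per-discipline verdicts: ordered ✗, linear ✓, affine ✓, relevant ✓, unrestricted ✓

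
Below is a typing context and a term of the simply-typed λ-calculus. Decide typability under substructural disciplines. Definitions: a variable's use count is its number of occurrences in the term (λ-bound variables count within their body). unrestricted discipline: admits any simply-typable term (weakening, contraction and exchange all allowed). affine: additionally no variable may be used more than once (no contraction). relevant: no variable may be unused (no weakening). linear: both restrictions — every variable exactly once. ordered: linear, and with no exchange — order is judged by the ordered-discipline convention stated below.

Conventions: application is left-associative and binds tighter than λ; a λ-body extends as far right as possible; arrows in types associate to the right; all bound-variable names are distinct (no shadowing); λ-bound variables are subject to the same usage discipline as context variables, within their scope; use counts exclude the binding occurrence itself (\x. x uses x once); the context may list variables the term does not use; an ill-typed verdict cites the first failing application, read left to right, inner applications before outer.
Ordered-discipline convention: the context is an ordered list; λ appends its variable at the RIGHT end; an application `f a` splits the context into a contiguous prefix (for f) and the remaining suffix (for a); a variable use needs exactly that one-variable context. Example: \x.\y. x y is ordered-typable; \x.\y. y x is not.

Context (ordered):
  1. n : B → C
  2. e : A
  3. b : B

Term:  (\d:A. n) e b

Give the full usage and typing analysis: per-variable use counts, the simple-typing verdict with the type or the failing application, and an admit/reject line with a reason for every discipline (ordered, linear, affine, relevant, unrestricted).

counts: n: 1, e: 1, b: 1, d [bound]: 0
order of uses: n, e, b
typing: the term checks, with type C
ordered: ✗ — needs weakening: d unused
linear: ✗ — needs weakening: d unused
affine: ✓ — none of n, e, b, d used more than once
relevant: ✗ — needs weakening: d unused
unrestricted: ✓ — type-checks (C) and nothing is barred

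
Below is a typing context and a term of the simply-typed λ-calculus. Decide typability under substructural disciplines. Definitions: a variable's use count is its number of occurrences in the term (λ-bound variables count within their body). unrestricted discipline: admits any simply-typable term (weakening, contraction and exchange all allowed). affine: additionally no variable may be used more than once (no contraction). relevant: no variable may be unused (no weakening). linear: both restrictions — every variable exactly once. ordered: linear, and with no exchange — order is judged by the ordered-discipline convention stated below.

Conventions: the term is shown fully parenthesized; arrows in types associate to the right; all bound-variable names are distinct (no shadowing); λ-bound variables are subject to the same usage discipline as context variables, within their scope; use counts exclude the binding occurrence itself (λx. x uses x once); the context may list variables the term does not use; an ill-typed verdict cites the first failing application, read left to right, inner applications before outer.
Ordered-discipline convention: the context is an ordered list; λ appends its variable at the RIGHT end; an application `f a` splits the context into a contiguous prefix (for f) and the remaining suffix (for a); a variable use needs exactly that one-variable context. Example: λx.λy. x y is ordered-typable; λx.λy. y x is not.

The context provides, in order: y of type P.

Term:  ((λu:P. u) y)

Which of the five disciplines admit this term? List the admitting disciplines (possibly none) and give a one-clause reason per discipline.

admitting disciplines: ordered, linear, affine, relevant, unrestricted
variable uses: y ×1; u (λ-bound) ×1
use order (left to right): u, y
typing: ✓ — P
ordered: ✓, one use each (y, u); ordered split holds
linear: ✓, exactly-once usage across y, u
affine: ✓, at most one use each (y, u)
relevant: ✓, at least one use each (y, u)
unrestricted: ✓, well-typed at P; no restrictions here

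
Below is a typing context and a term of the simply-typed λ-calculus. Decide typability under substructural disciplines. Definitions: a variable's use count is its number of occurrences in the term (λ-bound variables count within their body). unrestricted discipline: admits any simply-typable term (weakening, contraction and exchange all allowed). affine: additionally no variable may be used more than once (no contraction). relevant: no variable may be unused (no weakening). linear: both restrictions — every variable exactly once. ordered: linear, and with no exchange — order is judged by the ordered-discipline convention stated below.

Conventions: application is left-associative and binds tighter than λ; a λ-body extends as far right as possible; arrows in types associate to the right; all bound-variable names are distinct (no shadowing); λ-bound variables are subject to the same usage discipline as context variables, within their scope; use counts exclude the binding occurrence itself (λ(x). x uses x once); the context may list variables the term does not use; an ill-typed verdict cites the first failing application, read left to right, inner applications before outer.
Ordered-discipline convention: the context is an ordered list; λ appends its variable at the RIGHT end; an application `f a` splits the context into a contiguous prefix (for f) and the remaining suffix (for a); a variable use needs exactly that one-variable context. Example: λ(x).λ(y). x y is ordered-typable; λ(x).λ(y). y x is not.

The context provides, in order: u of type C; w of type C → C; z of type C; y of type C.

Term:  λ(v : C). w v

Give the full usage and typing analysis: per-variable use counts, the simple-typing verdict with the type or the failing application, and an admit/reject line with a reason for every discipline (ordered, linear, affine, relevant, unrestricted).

counts: u=0, w=1, z=0, y=0, v (bound)=1
order of uses: w, v
typing: well-typed — term : C → C
ordered ✗ (needs weakening: u, z, y unused)
linear ✗ (needs weakening: u, z, y unused)
affine ✓ (u, w, z, y, v: no repeats, contraction unneeded)
relevant ✗ (needs weakening: u, z, y unused)
unrestricted ✓ (type-checks (C → C) and nothing is barred)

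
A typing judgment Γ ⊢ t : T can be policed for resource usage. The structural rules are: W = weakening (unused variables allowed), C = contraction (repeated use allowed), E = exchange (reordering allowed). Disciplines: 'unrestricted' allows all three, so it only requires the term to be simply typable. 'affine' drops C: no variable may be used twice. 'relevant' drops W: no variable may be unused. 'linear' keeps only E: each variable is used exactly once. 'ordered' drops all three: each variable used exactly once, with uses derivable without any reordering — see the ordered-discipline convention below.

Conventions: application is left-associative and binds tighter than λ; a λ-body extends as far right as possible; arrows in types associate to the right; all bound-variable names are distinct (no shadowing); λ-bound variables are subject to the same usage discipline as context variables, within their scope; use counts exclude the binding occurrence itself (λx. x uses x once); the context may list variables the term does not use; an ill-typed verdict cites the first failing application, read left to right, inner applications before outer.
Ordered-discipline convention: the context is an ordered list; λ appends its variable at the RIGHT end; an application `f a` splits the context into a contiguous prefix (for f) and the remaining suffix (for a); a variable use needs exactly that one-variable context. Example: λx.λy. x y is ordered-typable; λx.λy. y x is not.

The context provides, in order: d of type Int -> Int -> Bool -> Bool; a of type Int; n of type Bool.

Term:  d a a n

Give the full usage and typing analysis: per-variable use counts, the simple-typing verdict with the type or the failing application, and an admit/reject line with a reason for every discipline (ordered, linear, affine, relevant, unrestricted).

counts: d: 1×, a: 2×, n: 1×
order of uses: d, a, a, n
typing: well-typed — term : Bool
ordered: ✗ — uses contraction: a ×2
linear: ✗ — uses contraction: a ×2
affine: ✗ — uses contraction: a ×2
relevant: ✓ — none of d, a, n goes unused
unrestricted: ✓ — typability at Bool is all that's needed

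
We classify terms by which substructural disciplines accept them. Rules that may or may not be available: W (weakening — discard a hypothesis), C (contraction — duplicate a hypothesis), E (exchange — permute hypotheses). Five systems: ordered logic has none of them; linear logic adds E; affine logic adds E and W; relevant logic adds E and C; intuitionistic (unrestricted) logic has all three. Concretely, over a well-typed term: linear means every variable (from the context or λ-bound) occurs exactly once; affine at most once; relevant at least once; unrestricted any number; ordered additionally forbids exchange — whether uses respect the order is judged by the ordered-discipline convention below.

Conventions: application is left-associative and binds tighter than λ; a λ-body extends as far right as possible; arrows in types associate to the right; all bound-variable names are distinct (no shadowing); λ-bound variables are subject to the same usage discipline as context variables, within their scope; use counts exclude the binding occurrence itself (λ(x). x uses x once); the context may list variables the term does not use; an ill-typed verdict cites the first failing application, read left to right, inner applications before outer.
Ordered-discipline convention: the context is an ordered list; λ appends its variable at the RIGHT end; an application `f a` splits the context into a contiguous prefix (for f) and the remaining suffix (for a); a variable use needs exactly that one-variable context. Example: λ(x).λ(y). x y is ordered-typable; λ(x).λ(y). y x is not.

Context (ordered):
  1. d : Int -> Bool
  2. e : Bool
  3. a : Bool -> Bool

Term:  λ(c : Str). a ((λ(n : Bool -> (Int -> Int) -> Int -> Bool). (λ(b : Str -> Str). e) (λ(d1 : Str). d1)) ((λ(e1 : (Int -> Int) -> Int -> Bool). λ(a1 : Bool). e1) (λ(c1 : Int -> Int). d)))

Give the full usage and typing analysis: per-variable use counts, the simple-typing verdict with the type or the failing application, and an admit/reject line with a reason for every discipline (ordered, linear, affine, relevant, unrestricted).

variable uses: d: 1; e: 1; a: 1; c [bound]: 0; n [bound]: 0; b [bound]: 0; d1 [bound]: 1; e1 [bound]: 1; a1 [bound]: 0; c1 [bound]: 0
uses in reading order: a, e, d1, e1, d
typing: well-typed at Str -> Bool
ordered ✗ (c, n, b, a1, c1 left unused)
linear ✗ (c, n, b, a1, c1 left unused)
affine ✓ (d, e, a, c, n, b, d1, e1, a1, c1: no repeats, contraction unneeded)
relevant ✗ (c, n, b, a1, c1 left unused)
unrestricted ✓ (type-checks (Str -> Bool) and nothing is barred)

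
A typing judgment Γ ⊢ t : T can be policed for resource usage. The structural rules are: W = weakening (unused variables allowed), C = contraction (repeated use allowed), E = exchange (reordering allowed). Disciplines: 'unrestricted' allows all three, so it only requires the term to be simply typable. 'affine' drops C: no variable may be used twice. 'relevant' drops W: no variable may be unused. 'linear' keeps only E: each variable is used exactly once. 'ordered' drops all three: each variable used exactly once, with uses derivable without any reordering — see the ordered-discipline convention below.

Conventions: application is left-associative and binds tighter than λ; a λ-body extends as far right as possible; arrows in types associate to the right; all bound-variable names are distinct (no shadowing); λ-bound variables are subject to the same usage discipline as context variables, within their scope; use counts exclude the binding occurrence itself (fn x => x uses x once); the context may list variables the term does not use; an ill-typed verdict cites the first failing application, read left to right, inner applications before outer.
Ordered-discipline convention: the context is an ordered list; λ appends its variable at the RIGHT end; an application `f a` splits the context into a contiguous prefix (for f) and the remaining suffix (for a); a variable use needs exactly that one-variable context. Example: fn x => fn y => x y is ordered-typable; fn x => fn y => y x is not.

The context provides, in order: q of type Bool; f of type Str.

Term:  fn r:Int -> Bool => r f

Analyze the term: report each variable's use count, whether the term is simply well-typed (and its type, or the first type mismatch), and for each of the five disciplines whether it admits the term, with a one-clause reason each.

use counts: q=0, f=1, r (bound)=1
use order (left to right): r, f
typing: ill-typed: an argument Str mismatches the expected Int
ordered: ✗, the type mismatch rejects it
linear: ✗, not simply typable
affine: ✗, fails simple typing
relevant: ✗, a type mismatch blocks all five
unrestricted: ✗, the type mismatch rejects it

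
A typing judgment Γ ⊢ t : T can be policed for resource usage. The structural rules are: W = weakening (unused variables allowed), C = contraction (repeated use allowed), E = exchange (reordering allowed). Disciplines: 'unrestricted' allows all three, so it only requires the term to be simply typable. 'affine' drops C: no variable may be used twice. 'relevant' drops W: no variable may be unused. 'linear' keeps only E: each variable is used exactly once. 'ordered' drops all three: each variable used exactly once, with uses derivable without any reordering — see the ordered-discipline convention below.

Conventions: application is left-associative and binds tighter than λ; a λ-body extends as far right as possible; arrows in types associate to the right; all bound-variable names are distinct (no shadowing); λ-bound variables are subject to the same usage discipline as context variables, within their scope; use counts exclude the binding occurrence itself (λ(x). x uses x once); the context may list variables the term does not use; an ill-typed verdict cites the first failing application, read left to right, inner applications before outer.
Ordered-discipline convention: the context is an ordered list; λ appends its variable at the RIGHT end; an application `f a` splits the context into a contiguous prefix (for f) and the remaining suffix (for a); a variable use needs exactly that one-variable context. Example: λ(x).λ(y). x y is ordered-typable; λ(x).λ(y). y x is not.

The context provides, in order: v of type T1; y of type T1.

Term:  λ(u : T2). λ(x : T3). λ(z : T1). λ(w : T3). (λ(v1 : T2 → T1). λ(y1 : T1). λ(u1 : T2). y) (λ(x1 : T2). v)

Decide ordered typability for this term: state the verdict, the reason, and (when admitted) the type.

no — needs weakening: u, x, z, w, v1, y1, u1, x1 unused
counts: v ×1, y ×1, u [bound] ×0, x [bound] ×0, z [bound] ×0, w [bound] ×0, v1 [bound] ×0, y1 [bound] ×0, u1 [bound] ×0, x1 [bound] ×0
left-to-right use order: y, v
typing: well-typed at T2 → T3 → T1 → T3 → T1 → T2 → T1
summary: ordered ✗, linear ✗, affine ✓, relevant ✗, unrestricted ✓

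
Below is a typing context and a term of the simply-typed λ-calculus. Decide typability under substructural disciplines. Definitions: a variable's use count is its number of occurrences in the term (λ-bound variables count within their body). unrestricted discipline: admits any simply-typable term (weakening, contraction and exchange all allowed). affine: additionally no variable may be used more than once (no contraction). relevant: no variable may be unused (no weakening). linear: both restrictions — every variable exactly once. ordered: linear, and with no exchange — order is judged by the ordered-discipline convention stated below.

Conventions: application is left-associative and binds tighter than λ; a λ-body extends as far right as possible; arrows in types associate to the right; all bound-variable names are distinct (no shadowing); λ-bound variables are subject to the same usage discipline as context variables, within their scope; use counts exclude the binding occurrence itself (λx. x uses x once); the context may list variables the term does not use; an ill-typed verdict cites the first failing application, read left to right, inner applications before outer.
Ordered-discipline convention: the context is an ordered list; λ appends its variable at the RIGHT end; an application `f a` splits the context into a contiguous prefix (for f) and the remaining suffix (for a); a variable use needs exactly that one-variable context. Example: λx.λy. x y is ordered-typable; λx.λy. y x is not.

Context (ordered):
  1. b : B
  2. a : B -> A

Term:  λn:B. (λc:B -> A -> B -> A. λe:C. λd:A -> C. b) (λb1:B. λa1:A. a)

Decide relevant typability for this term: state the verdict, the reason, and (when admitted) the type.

no — n, c, e, d, b1, a1 left unused
variable uses: b ×1, a ×1, n (bound) ×0, c (bound) ×0, e (bound) ×0, d (bound) ×0, b1 (bound) ×0, a1 (bound) ×0
use order (left to right): b, a
typing: well-typed — term : B -> C -> (A -> C) -> B
across the five disciplines: ordered ✗, linear ✗, affine ✓, relevant ✗, unrestricted ✓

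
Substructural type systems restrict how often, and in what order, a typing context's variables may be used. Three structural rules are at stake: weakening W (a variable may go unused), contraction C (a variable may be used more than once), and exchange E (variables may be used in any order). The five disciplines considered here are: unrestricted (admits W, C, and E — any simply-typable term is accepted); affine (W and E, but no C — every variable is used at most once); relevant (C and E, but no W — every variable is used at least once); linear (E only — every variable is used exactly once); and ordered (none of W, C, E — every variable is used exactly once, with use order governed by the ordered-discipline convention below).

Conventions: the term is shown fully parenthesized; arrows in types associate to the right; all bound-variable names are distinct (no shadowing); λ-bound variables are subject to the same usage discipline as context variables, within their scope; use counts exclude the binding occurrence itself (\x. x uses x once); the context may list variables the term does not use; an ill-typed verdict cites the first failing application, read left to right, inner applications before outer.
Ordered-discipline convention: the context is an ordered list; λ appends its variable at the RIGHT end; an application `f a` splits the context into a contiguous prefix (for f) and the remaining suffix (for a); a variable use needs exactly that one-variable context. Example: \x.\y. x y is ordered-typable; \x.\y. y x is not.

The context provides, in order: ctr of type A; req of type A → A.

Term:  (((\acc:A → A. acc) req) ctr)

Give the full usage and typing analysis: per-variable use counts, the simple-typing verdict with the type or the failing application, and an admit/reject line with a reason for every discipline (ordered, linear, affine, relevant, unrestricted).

variable uses: ctr=1; req=1; acc (λ-bound)=1
order of uses: acc, req, ctr
typing: well-typed at A
ordered: ✗ — no contiguous prefix/suffix split fits acc, req, ctr
linear: ✓ — exactly-once usage across ctr, req, acc
affine: ✓ — no duplicate uses among ctr, req, acc
relevant: ✓ — ctr, req, acc: all used, weakening unneeded
unrestricted: ✓ — simply typable at A; W, C, E all held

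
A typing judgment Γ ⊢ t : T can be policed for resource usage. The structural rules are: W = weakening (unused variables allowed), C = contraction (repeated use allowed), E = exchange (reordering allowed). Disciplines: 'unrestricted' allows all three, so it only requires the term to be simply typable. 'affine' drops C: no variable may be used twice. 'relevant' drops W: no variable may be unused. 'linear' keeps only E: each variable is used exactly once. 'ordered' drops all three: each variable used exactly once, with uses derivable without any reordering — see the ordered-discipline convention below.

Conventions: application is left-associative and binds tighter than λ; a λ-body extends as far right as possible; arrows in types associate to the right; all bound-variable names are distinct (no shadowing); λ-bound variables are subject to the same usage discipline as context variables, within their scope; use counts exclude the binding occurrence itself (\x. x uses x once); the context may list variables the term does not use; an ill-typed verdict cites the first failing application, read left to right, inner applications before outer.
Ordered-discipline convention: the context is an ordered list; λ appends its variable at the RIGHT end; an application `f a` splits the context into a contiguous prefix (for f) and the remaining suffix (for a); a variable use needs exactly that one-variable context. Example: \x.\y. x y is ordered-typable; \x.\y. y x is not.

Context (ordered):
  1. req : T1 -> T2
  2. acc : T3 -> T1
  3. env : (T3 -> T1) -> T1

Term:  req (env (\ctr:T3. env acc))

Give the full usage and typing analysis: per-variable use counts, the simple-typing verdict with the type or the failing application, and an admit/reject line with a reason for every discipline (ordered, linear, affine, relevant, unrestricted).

use counts: req: 1×; acc: 1×; env: 2×; ctr (λ-bound): 0×
left-to-right use order: req, env, env, acc
typing: the term checks, with type T2
ordered ✗ (uses contraction: env ×2; ctr left unused)
linear ✗ (uses contraction: env ×2; ctr left unused)
affine ✗ (uses contraction: env ×2)
relevant ✗ (ctr left unused)
unrestricted ✓ (simply typable at T2; W, C, E all held)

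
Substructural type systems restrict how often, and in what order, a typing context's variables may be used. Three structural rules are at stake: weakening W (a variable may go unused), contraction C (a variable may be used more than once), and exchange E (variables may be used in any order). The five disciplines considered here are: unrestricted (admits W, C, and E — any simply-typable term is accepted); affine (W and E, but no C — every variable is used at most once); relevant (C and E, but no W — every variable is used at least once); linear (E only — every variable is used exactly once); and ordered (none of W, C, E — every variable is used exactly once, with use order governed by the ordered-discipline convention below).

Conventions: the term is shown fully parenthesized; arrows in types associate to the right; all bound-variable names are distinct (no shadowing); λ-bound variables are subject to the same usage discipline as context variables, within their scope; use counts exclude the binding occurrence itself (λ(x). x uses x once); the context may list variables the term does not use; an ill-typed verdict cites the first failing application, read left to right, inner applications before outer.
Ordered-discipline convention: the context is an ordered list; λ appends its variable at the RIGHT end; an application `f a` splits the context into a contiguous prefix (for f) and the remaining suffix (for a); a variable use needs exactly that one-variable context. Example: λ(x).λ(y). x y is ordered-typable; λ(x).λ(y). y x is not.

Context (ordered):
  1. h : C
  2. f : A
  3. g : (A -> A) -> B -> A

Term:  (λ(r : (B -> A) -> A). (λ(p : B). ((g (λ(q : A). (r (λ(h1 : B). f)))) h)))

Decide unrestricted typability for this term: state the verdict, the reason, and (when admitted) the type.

no — fails simple typing
counts: h ×1, f ×1, g ×1, r (λ-bound) ×1, p (λ-bound) ×0, q (λ-bound) ×0, h1 (λ-bound) ×0
left-to-right use order: g, r, f, h
typing: ill-typed: argument of type C where B is required
all disciplines: ordered ✗, linear ✗, affine ✗, relevant ✗, unrestricted ✗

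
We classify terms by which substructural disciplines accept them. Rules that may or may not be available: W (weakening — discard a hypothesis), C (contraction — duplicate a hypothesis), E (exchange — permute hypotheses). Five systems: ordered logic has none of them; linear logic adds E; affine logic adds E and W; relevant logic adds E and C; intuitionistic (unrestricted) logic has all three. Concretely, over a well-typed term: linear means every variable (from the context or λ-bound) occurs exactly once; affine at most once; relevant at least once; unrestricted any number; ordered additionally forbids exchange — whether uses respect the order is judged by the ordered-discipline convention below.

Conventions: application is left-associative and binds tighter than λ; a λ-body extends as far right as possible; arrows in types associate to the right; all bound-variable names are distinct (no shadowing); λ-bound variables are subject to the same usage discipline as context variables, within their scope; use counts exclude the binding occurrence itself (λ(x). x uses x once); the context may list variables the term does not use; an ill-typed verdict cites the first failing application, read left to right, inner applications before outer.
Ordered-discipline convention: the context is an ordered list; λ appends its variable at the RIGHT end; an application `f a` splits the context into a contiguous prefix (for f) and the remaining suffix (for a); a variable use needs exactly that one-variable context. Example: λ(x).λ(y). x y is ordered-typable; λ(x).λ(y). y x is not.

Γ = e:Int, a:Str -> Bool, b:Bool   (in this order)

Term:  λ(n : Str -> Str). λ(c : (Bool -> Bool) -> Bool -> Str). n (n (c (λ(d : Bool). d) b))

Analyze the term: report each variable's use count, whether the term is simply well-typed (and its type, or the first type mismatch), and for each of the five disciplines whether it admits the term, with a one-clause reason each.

usage: e=0, a=0, b=1, n [bound]=2, c [bound]=1, d [bound]=1
use order (left to right): n, n, c, d, b
typing: ✓ — (Str -> Str) -> ((Bool -> Bool) -> Bool -> Str) -> Str
ordered: ✗, repeated use of n ×2; unused: e, a — weakening required
linear: ✗, repeated use of n ×2; unused: e, a — weakening required
affine: ✗, repeated use of n ×2
relevant: ✗, unused: e, a — weakening required
unrestricted: ✓, type-checks ((Str -> Str) -> ((Bool -> Bool) -> Bool -> Str) -> Str) and nothing is barred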